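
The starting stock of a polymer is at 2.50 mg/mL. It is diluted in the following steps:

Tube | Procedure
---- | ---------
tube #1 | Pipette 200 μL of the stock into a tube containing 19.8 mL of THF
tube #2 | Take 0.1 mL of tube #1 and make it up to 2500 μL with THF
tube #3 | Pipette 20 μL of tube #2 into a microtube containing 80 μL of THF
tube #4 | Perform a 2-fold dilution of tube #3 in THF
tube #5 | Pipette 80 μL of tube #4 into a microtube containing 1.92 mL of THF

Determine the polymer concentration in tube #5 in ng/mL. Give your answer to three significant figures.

4.00 ng/mL

Step 1: 200 μL + 19.8 mL = 20000 μL total → factor 20000/200 = 100
Step 2: 0.1 mL brought to 2500 μL → factor 2.5/0.1 = 25
Step 3: 20 μL + 80 μL = 100 μL total → factor 100/20 = 5
Step 4: 2-fold → factor 2
Step 5: 80 μL + 1.92 mL = 2000 μL total → factor 2000/80 = 25
Overall dilution factor = 100 × 25 × 5 × 2 × 25 = 6.25 × 10^5
Final = 2.50 mg/mL / 6.25 × 10^5 = 4.000 × 10^-6 mg/mL = 4.00 ng/mL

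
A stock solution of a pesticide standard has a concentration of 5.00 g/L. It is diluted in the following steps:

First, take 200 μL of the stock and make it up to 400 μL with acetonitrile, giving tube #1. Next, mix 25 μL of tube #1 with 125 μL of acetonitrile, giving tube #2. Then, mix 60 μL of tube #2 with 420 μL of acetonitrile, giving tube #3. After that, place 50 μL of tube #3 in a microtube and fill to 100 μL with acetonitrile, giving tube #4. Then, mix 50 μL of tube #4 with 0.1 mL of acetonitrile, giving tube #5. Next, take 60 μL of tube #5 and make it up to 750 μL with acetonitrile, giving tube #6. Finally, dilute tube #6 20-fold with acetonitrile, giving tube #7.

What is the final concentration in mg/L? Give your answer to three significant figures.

0.0347 mg/L

Step 1: 200 μL brought to 400 μL → factor 400/200 = 2
Step 2: 25 μL + 125 μL = 150 μL total → factor 150/25 = 6
Step 3: 60 μL + 420 μL = 480 μL total → factor 480/60 = 8
Step 4: 50 μL brought to 100 μL → factor 100/50 = 2
Step 5: 50 μL + 0.1 mL = 150 μL total → factor 150/50 = 3
Step 6: 60 μL brought to 750 μL → factor 750/60 = 12.5
Step 7: 20-fold → factor 20
Overall dilution factor = 2 × 6 × 8 × 2 × 3 × 12.5 × 20 = 1.44 × 10^5
Final = 5.00 g/L / 1.44 × 10^5 = 3.472 × 10^-5 g/L = 0.0347 mg/L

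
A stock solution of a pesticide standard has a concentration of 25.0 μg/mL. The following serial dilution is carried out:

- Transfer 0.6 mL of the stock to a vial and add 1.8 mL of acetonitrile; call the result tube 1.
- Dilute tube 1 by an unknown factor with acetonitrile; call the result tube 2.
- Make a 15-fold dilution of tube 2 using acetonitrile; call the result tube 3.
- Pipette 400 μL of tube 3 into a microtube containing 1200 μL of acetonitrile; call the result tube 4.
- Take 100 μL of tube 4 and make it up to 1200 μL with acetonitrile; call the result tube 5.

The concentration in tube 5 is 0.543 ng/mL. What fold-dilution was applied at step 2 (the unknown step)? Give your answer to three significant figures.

Step 1: 0.6 mL + 1.8 mL = 2.4 mL total → factor 2.4/0.6 = 4
Step 2: unknown factor x
Step 3: 15-fold → factor 15
Step 4: 400 μL + 1200 μL = 1600 μL total → factor 1600/400 = 4
Step 5: 100 μL brought to 1200 μL → factor 1200/100 = 12
Product of known-step factors = 2880
Overall factor = 25.0 μg/mL / (0.543 ng/mL) = 46041
x = 46041 / 2880 = 16.0

16.0-fold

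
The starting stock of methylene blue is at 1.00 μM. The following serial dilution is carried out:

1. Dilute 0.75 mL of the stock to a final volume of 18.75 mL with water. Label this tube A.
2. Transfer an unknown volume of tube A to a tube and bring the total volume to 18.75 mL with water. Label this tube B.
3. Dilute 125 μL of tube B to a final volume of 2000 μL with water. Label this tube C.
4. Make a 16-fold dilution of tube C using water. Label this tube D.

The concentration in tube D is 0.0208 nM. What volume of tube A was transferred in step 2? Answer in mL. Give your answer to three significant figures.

2.50 mL

Step 1: 0.75 mL brought to 18.75 mL → factor 18.75/0.75 = 25
Step 2: v brought to 18.75 mL → factor = 18.75 mL/v
Step 3: 125 μL brought to 2000 μL → factor 2000/125 = 16
Step 4: 16-fold → factor 16
Product of known-step factors = 6400
Overall factor = 1.00 μM / (0.0208 nM) = 48077
Step-2 factor = 48077 / 6400 = 7.512
v = 18.75 mL / 7.512 = 2.50 mL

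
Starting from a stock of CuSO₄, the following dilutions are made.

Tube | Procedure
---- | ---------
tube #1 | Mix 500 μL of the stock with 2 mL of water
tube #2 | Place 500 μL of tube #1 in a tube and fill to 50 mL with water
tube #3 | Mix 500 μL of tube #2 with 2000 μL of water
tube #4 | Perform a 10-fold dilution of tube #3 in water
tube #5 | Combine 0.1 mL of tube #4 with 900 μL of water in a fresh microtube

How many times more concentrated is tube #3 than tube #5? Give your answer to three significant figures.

100

Step 1: 500 μL + 2 mL = 2500 μL total → factor 2500/500 = 5
Step 2: 500 μL brought to 50 mL → factor 50000/500 = 100
Step 3: 500 μL + 2000 μL = 2500 μL total → factor 2500/500 = 5
Step 4: 10-fold → factor 10
Step 5: 0.1 mL + 900 μL = 1 mL total → factor 1/0.1 = 10
Dilution factor to tube #3 = 2500; to tube #5 = 2.5 × 10^5
[tube #3]/[tube #5] = (factor to tube #5)/(factor to tube #3) = 2.5 × 10^5/2500 = 100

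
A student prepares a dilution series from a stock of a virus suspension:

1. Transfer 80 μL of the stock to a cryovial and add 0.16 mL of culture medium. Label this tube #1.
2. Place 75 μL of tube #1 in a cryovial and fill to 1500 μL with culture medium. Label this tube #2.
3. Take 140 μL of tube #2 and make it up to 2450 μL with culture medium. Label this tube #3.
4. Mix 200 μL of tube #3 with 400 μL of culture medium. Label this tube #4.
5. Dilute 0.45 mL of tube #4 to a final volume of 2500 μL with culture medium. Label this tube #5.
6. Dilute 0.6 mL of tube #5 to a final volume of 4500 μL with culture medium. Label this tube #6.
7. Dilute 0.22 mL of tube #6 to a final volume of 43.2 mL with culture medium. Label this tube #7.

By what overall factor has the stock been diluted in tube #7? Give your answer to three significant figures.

2.58 × 10^7

Step 1: 80 μL + 0.16 mL = 240 μL total → factor 240/80 = 3
Step 2: 75 μL brought to 1500 μL → factor 1500/75 = 20
Step 3: 140 μL brought to 2450 μL → factor 2450/140 = 17.5
Step 4: 200 μL + 400 μL = 600 μL total → factor 600/200 = 3
Step 5: 0.45 mL brought to 2500 μL → factor 2.5/0.45 = 5.5556
Step 6: 0.6 mL brought to 4500 μL → factor 4.5/0.6 = 7.5
Step 7: 0.22 mL brought to 43.2 mL → factor 43.2/0.22 = 196.36
Overall dilution factor = 3 × 20 × 17.5 × 3 × 5.5556 × 7.5 × 196.36 = 2.5773 × 10^7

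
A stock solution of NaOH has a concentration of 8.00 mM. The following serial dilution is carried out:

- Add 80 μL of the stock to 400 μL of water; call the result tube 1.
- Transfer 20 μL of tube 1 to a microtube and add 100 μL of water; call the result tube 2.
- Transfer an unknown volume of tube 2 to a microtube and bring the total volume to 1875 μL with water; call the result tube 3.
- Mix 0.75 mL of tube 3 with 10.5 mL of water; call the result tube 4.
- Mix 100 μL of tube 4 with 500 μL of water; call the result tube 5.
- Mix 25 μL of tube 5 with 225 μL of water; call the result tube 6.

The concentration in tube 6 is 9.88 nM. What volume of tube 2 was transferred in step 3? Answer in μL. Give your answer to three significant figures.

75.0 μL

Step 1: 80 μL + 400 μL = 480 μL total → factor 480/80 = 6
Step 2: 20 μL + 100 μL = 120 μL total → factor 120/20 = 6
Step 3: v brought to 1875 μL → factor = 1875 μL/v
Step 4: 0.75 mL + 10.5 mL = 11.25 mL total → factor 11.25/0.75 = 15
Step 5: 100 μL + 500 μL = 600 μL total → factor 600/100 = 6
Step 6: 25 μL + 225 μL = 250 μL total → factor 250/25 = 10
Product of known-step factors = 32400
Overall factor = 8.00 mM / (9.88 nM) = 8.0972 × 10^5
Step-3 factor = 8.0972 × 10^5 / 32400 = 24.991
v = 1875 μL / 24.991 = 75.0 μL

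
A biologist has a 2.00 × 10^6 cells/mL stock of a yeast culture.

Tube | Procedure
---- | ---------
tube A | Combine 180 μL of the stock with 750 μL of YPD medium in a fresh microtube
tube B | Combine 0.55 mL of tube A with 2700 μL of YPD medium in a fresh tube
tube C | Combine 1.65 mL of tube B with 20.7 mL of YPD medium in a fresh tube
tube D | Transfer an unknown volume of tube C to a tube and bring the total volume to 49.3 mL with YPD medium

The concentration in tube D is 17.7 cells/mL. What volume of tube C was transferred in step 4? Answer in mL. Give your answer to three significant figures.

0.180 mL

Step 1: 180 μL + 750 μL = 930 μL total → factor 930/180 = 5.1667
Step 2: 0.55 mL + 2700 μL = 3.25 mL total → factor 3.25/0.55 = 5.9091
Step 3: 1.65 mL + 20.7 mL = 22.35 mL total → factor 22.35/1.65 = 13.545
Step 4: v brought to 49.3 mL → factor = 49.3 mL/v
Product of known-step factors = 413.55
Overall factor = 2.00 × 10^6 cells/mL / (17.7 cells/mL) = 1.1299 × 10^5
Step-4 factor = 1.1299 × 10^5 / 413.55 = 273.23
v = 49.3 mL / 273.23 = 0.180 mL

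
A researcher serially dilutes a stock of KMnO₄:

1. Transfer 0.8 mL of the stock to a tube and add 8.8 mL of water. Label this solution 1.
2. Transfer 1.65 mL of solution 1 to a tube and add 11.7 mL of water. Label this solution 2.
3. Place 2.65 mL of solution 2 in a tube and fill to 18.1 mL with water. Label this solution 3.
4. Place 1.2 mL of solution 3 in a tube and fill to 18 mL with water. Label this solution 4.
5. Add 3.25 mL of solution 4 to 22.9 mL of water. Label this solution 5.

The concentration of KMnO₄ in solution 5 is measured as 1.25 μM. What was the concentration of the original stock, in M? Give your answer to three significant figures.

0.100 M

Step 1: 0.8 mL + 8.8 mL = 9.6 mL total → factor 9.6/0.8 = 12
Step 2: 1.65 mL + 11.7 mL = 13.35 mL total → factor 13.35/1.65 = 8.0909
Step 3: 2.65 mL brought to 18.1 mL → factor 18.1/2.65 = 6.8302
Step 4: 1.2 mL brought to 18 mL → factor 18/1.2 = 15
Step 5: 3.25 mL + 22.9 mL = 26.15 mL total → factor 26.15/3.25 = 8.0462
Overall dilution factor = 12 × 8.0909 × 6.8302 × 15 × 8.0462 = 80037
Stock = 1.25 μM × 80037 = 1.000 × 10^5 μM = 0.100 M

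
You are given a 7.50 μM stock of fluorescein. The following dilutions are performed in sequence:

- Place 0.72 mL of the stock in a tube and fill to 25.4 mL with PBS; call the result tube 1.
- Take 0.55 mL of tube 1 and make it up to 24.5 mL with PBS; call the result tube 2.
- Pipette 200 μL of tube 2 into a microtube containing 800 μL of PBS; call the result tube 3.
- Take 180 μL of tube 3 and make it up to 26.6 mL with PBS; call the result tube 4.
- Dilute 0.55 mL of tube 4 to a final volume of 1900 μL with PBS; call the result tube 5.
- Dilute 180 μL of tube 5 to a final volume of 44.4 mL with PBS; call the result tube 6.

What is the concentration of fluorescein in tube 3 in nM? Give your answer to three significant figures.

Step 1: 0.72 mL brought to 25.4 mL → factor 25.4/0.72 = 35.278
Step 2: 0.55 mL brought to 24.5 mL → factor 24.5/0.55 = 44.545
Step 3: 200 μL + 800 μL = 1000 μL total → factor 1000/200 = 5
Dilution factor through tube 3 = 35.278 × 44.545 × 5 = 7857.3
[tube 3] = 7.50 μM / 7857.3 = 0.0009545 μM = 0.955 nM

0.955 nM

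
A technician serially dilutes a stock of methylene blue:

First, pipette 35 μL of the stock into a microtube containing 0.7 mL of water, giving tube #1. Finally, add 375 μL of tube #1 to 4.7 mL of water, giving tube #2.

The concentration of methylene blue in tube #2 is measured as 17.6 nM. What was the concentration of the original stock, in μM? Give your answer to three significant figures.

5.00 μM

Step 1: 35 μL + 0.7 mL = 735 μL total → factor 735/35 = 21
Step 2: 375 μL + 4.7 mL = 5075 μL total → factor 5075/375 = 13.533
Overall dilution factor = 21 × 13.533 = 284.2
Stock = 17.6 nM × 284.2 = 5002 nM = 5.00 μM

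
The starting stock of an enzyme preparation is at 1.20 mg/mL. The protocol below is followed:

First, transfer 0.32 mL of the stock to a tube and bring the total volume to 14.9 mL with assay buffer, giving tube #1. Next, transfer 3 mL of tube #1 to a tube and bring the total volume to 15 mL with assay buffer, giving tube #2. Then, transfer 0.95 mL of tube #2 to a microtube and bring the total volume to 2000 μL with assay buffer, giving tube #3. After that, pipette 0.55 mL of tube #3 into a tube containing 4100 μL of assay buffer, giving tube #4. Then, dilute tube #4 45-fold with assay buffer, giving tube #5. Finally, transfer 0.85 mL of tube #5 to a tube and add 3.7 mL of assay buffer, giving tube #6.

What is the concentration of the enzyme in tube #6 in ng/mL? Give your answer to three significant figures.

1.20 ng/mL

Step 1: 0.32 mL brought to 14.9 mL → factor 14.9/0.32 = 46.562
Step 2: 3 mL brought to 15 mL → factor 15/3 = 5
Step 3: 0.95 mL brought to 2000 μL → factor 2/0.95 = 2.1053
Step 4: 0.55 mL + 4100 μL = 4.65 mL total → factor 4.65/0.55 = 8.4545
Step 5: 45-fold → factor 45
Step 6: 0.85 mL + 3.7 mL = 4.55 mL total → factor 4.55/0.85 = 5.3529
Dilution factor through tube #6 = 46.562 × 5 × 2.1053 × 8.4545 × 45 × 5.3529 = 9.9818 × 10^5
[tube #6] = 1.20 mg/mL / 9.9818 × 10^5 = 1.202 × 10^-6 mg/mL = 1.20 ng/mL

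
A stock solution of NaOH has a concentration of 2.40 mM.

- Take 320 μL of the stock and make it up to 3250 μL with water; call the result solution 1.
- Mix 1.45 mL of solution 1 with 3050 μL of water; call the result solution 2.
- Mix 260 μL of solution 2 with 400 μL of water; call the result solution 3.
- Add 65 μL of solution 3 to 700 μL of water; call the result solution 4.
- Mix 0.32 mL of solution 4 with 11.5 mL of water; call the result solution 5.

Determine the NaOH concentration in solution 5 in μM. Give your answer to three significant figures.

0.0690 μM

Step 1: 320 μL brought to 3250 μL → factor 3250/320 = 10.156
Step 2: 1.45 mL + 3050 μL = 4.5 mL total → factor 4.5/1.45 = 3.1034
Step 3: 260 μL + 400 μL = 660 μL total → factor 660/260 = 2.5385
Step 4: 65 μL + 700 μL = 765 μL total → factor 765/65 = 11.769
Step 5: 0.32 mL + 11.5 mL = 11.82 mL total → factor 11.82/0.32 = 36.938
Overall dilution factor = 10.156 × 3.1034 × 2.5385 × 11.769 × 36.938 = 34783
Final = 2.40 mM / 34783 = 6.900 × 10^-5 mM = 0.0690 μM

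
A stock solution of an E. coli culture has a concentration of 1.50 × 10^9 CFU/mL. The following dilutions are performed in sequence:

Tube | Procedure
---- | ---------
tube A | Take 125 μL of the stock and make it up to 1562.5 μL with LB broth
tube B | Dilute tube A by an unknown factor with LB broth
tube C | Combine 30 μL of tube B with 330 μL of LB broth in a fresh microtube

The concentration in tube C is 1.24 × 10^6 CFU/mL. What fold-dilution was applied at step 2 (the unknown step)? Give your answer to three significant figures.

Step 1: 125 μL brought to 1562.5 μL → factor 1562.5/125 = 12.5
Step 2: unknown factor x
Step 3: 30 μL + 330 μL = 360 μL total → factor 360/30 = 12
Product of known-step factors = 150
Overall factor = 1.50 × 10^9 CFU/mL / (1.24 × 10^6 CFU/mL) = 1209.7
x = 1209.7 / 150 = 8.06

8.06-fold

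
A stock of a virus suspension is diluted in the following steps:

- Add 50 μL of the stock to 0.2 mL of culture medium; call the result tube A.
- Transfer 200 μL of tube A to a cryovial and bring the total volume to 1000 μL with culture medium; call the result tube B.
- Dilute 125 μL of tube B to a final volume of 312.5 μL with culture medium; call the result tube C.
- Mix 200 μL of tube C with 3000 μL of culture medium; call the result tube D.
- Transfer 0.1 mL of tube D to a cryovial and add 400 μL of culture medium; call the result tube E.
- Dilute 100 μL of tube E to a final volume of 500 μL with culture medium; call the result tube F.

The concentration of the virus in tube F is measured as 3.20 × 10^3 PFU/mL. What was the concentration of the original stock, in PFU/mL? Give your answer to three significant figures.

Step 1: 50 μL + 0.2 mL = 250 μL total → factor 250/50 = 5
Step 2: 200 μL brought to 1000 μL → factor 1000/200 = 5
Step 3: 125 μL brought to 312.5 μL → factor 312.5/125 = 2.5
Step 4: 200 μL + 3000 μL = 3200 μL total → factor 3200/200 = 16
Step 5: 0.1 mL + 400 μL = 0.5 mL total → factor 0.5/0.1 = 5
Step 6: 100 μL brought to 500 μL → factor 500/100 = 5
Overall dilution factor = 5 × 5 × 2.5 × 16 × 5 × 5 = 25000
Stock = 3.20 × 10^3 PFU/mL × 25000 = 8.00 × 10^7 PFU/mL

8.00 × 10^7 PFU/mL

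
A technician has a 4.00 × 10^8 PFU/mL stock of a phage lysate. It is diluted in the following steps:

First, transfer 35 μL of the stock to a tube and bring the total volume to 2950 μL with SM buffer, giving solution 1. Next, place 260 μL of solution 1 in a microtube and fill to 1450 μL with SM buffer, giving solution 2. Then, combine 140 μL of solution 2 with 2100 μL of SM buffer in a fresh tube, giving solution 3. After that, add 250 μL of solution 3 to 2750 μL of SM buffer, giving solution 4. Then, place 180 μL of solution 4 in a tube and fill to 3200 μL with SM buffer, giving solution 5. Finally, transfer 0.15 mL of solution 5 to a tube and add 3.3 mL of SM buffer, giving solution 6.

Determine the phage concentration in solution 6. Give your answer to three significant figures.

10.8 PFU/mL

Step 1: 35 μL brought to 2950 μL → factor 2950/35 = 84.286
Step 2: 260 μL brought to 1450 μL → factor 1450/260 = 5.5769
Step 3: 140 μL + 2100 μL = 2240 μL total → factor 2240/140 = 16
Step 4: 250 μL + 2750 μL = 3000 μL total → factor 3000/250 = 12
Step 5: 180 μL brought to 3200 μL → factor 3200/180 = 17.778
Step 6: 0.15 mL + 3.3 mL = 3.45 mL total → factor 3.45/0.15 = 23
Overall dilution factor = 84.286 × 5.5769 × 16 × 12 × 17.778 × 23 = 3.6902 × 10^7
Final = 4.00 × 10^8 PFU/mL / 3.6902 × 10^7 = 10.8 PFU/mL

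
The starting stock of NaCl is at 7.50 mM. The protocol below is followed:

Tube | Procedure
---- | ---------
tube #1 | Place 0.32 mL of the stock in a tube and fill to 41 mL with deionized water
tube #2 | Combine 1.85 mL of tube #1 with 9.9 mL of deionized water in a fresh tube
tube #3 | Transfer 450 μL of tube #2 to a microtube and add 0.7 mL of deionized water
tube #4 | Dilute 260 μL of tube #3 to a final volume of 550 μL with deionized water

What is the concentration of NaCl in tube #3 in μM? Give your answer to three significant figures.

3.61 μM

Step 1: 0.32 mL brought to 41 mL → factor 41/0.32 = 128.12
Step 2: 1.85 mL + 9.9 mL = 11.75 mL total → factor 11.75/1.85 = 6.3514
Step 3: 450 μL + 0.7 mL = 1150 μL total → factor 1150/450 = 2.5556
Dilution factor through tube #3 = 128.12 × 6.3514 × 2.5556 = 2079.6
[tube #3] = 7.50 mM / 2079.6 = 0.003606 mM = 3.61 μM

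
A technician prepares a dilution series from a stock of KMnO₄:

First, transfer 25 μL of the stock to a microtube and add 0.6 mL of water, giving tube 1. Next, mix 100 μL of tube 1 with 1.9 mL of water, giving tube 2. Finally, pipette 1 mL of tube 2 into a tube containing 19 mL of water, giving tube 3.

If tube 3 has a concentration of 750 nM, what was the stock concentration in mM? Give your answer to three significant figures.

7.50 mM

Step 1: 25 μL + 0.6 mL = 625 μL total → factor 625/25 = 25
Step 2: 100 μL + 1.9 mL = 2000 μL total → factor 2000/100 = 20
Step 3: 1 mL + 19 mL = 20 mL total → factor 20/1 = 20
Overall dilution factor = 25 × 20 × 20 = 10000
Stock = 750 nM × 10000 = 7.500 × 10^6 nM = 7.50 mM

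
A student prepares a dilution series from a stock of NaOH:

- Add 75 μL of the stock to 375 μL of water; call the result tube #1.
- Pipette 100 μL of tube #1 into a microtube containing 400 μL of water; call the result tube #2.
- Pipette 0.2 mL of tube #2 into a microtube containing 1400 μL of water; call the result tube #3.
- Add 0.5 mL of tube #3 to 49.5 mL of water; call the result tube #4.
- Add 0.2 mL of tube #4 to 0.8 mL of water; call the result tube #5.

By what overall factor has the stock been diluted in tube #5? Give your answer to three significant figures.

Step 1: 75 μL + 375 μL = 450 μL total → factor 450/75 = 6
Step 2: 100 μL + 400 μL = 500 μL total → factor 500/100 = 5
Step 3: 0.2 mL + 1400 μL = 1.6 mL total → factor 1.6/0.2 = 8
Step 4: 0.5 mL + 49.5 mL = 50 mL total → factor 50/0.5 = 100
Step 5: 0.2 mL + 0.8 mL = 1 mL total → factor 1/0.2 = 5
Overall dilution factor = 6 × 5 × 8 × 100 × 5 = 1.2 × 10^5

1.20 × 10^5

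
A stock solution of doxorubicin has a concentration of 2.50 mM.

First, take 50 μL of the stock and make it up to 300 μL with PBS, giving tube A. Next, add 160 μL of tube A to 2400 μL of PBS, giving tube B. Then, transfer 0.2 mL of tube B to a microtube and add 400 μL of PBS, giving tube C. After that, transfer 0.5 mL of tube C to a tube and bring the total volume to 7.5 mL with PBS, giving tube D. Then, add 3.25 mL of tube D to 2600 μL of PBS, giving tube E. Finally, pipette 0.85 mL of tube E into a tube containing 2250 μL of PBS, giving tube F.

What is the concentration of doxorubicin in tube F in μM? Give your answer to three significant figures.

Step 1: 50 μL brought to 300 μL → factor 300/50 = 6
Step 2: 160 μL + 2400 μL = 2560 μL total → factor 2560/160 = 16
Step 3: 0.2 mL + 400 μL = 0.6 mL total → factor 0.6/0.2 = 3
Step 4: 0.5 mL brought to 7.5 mL → factor 7.5/0.5 = 15
Step 5: 3.25 mL + 2600 μL = 5.85 mL total → factor 5.85/3.25 = 1.8
Step 6: 0.85 mL + 2250 μL = 3.1 mL total → factor 3.1/0.85 = 3.6471
Overall dilution factor = 6 × 16 × 3 × 15 × 1.8 × 3.6471 = 28360
Final = 2.50 mM / 28360 = 8.815 × 10^-5 mM = 0.0882 μM

0.0882 μM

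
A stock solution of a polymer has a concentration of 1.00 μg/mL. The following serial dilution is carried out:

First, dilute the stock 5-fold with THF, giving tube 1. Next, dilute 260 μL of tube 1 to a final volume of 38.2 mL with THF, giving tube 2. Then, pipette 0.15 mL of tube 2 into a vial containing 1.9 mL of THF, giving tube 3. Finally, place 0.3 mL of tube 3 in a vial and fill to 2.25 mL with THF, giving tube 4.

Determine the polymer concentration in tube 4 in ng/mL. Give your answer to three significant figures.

0.0133 ng/mL

Step 1: 5-fold → factor 5
Step 2: 260 μL brought to 38.2 mL → factor 38200/260 = 146.92
Step 3: 0.15 mL + 1.9 mL = 2.05 mL total → factor 2.05/0.15 = 13.667
Step 4: 0.3 mL brought to 2.25 mL → factor 2.25/0.3 = 7.5
Overall dilution factor = 5 × 146.92 × 13.667 × 7.5 = 75298
Final = 1.00 μg/mL / 75298 = 1.328 × 10^-5 μg/mL = 0.0133 ng/mL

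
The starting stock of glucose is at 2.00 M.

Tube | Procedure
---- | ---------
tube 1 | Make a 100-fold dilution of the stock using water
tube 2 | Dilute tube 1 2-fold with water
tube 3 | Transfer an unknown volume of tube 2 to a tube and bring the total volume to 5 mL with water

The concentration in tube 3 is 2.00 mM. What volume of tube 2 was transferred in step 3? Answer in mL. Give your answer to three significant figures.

1.00 mL

Step 1: 100-fold → factor 100
Step 2: 2-fold → factor 2
Step 3: v brought to 5 mL → factor = 5 mL/v
Product of known-step factors = 200
Overall factor = 2.00 M / (2.00 mM) = 1000
Step-3 factor = 1000 / 200 = 5
v = 5 mL / 5 = 1.00 mL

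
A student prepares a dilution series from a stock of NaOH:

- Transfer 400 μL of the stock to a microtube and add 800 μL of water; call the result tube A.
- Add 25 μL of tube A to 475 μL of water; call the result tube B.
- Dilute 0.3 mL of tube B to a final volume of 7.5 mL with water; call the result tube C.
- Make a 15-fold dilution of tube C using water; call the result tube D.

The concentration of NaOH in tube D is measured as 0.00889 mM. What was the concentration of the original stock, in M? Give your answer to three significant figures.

0.200 M

Step 1: 400 μL + 800 μL = 1200 μL total → factor 1200/400 = 3
Step 2: 25 μL + 475 μL = 500 μL total → factor 500/25 = 20
Step 3: 0.3 mL brought to 7.5 mL → factor 7.5/0.3 = 25
Step 4: 15-fold → factor 15
Overall dilution factor = 3 × 20 × 25 × 15 = 22500
Stock = 0.00889 mM × 22500 = 200.0 mM = 0.200 M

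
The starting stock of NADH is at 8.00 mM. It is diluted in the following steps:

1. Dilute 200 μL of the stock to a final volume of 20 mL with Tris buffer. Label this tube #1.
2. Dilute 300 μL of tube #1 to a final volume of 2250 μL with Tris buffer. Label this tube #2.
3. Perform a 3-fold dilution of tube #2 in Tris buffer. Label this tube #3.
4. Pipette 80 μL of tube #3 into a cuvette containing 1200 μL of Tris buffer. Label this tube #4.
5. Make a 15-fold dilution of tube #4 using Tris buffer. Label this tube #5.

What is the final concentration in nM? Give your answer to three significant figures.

Step 1: 200 μL brought to 20 mL → factor 20000/200 = 100
Step 2: 300 μL brought to 2250 μL → factor 2250/300 = 7.5
Step 3: 3-fold → factor 3
Step 4: 80 μL + 1200 μL = 1280 μL total → factor 1280/80 = 16
Step 5: 15-fold → factor 15
Overall dilution factor = 100 × 7.5 × 3 × 16 × 15 = 5.4 × 10^5
Final = 8.00 mM / 5.4 × 10^5 = 1.481 × 10^-5 mM = 14.8 nM

14.8 nM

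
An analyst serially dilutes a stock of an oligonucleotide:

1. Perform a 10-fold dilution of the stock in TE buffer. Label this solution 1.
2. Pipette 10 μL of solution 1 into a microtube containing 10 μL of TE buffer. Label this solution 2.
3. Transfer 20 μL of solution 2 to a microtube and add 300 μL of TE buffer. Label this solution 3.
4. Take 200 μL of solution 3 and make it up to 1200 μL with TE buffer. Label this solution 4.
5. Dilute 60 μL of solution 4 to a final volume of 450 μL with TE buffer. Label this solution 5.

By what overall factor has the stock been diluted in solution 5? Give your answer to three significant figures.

1.44 × 10^4

Step 1: 10-fold → factor 10
Step 2: 10 μL + 10 μL = 20 μL total → factor 20/10 = 2
Step 3: 20 μL + 300 μL = 320 μL total → factor 320/20 = 16
Step 4: 200 μL brought to 1200 μL → factor 1200/200 = 6
Step 5: 60 μL brought to 450 μL → factor 450/60 = 7.5
Overall dilution factor = 10 × 2 × 16 × 6 × 7.5 = 14400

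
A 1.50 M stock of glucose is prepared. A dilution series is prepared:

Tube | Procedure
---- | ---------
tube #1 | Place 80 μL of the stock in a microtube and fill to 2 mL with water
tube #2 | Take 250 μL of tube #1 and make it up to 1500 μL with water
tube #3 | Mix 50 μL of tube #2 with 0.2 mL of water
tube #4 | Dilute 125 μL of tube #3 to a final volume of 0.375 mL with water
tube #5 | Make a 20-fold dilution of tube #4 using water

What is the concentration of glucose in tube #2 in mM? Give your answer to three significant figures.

10.0 mM

Step 1: 80 μL brought to 2 mL → factor 2000/80 = 25
Step 2: 250 μL brought to 1500 μL → factor 1500/250 = 6
Dilution factor through tube #2 = 25 × 6 = 150
[tube #2] = 1.50 M / 150 = 0.01000 M = 10.0 mM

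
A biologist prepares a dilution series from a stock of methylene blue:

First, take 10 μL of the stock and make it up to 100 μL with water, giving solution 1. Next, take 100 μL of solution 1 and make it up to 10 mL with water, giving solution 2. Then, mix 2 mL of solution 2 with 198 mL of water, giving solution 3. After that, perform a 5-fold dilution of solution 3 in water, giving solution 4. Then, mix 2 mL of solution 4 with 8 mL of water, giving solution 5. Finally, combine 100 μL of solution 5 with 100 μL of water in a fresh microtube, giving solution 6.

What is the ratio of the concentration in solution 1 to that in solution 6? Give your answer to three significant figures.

5.00 × 10^5

Step 1: 10 μL brought to 100 μL → factor 100/10 = 10
Step 2: 100 μL brought to 10 mL → factor 10000/100 = 100
Step 3: 2 mL + 198 mL = 200 mL total → factor 200/2 = 100
Step 4: 5-fold → factor 5
Step 5: 2 mL + 8 mL = 10 mL total → factor 10/2 = 5
Step 6: 100 μL + 100 μL = 200 μL total → factor 200/100 = 2
Dilution factor to solution 1 = 10; to solution 6 = 5 × 10^6
[solution 1]/[solution 6] = (factor to solution 6)/(factor to solution 1) = 5 × 10^6/10 = 5.00 × 10^5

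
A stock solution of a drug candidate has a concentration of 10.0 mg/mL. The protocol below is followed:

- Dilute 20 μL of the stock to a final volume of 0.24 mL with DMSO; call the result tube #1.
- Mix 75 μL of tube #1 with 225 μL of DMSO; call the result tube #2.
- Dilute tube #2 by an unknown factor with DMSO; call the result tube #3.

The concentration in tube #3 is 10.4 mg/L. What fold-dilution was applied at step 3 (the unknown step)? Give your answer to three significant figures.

Step 1: 20 μL brought to 0.24 mL → factor 240/20 = 12
Step 2: 75 μL + 225 μL = 300 μL total → factor 300/75 = 4
Step 3: unknown factor x
Product of known-step factors = 48
Overall factor = 10.0 mg/mL / (10.4 mg/L) = 961.54
x = 961.54 / 48 = 20.0

20.0-fold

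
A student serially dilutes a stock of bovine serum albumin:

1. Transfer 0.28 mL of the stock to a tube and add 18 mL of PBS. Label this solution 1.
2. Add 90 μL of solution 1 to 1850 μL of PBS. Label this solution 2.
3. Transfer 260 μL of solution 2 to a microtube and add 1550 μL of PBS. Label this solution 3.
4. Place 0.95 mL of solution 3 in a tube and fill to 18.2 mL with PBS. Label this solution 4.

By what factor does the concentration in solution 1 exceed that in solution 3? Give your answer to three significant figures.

150

Step 1: 0.28 mL + 18 mL = 18.28 mL total → factor 18.28/0.28 = 65.286
Step 2: 90 μL + 1850 μL = 1940 μL total → factor 1940/90 = 21.556
Step 3: 260 μL + 1550 μL = 1810 μL total → factor 1810/260 = 6.9615
Dilution factor to solution 1 = 65.286; to solution 3 = 9796.8
[solution 1]/[solution 3] = (factor to solution 3)/(factor to solution 1) = 9796.8/65.286 = 150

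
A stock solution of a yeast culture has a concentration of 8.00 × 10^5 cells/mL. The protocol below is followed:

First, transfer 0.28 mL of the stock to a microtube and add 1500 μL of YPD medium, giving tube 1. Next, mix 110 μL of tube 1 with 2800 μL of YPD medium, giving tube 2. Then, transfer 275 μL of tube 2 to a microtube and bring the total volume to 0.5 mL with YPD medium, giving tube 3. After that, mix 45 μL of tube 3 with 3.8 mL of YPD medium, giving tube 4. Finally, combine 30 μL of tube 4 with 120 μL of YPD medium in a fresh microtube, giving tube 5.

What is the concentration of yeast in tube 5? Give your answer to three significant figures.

6.12 cells/mL

Step 1: 0.28 mL + 1500 μL = 1.78 mL total → factor 1.78/0.28 = 6.3571
Step 2: 110 μL + 2800 μL = 2910 μL total → factor 2910/110 = 26.455
Step 3: 275 μL brought to 0.5 mL → factor 500/275 = 1.8182
Step 4: 45 μL + 3.8 mL = 3845 μL total → factor 3845/45 = 85.444
Step 5: 30 μL + 120 μL = 150 μL total → factor 150/30 = 5
Overall dilution factor = 6.3571 × 26.455 × 1.8182 × 85.444 × 5 = 1.3063 × 10^5
Final = 8.00 × 10^5 cells/mL / 1.3063 × 10^5 = 6.12 cells/mL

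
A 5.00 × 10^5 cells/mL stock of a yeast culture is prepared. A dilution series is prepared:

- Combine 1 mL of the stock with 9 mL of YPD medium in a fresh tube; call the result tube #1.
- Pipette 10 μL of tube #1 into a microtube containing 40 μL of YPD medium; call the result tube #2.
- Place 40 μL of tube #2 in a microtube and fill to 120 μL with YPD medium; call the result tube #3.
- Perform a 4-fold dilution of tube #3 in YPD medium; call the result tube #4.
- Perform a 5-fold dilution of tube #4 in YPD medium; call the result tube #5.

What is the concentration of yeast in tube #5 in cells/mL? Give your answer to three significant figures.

Step 1: 1 mL + 9 mL = 10 mL total → factor 10/1 = 10
Step 2: 10 μL + 40 μL = 50 μL total → factor 50/10 = 5
Step 3: 40 μL brought to 120 μL → factor 120/40 = 3
Step 4: 4-fold → factor 4
Step 5: 5-fold → factor 5
Overall dilution factor = 10 × 5 × 3 × 4 × 5 = 3000
Final = 5.00 × 10^5 cells/mL / 3000 = 167 cells/mL

167 cells/mL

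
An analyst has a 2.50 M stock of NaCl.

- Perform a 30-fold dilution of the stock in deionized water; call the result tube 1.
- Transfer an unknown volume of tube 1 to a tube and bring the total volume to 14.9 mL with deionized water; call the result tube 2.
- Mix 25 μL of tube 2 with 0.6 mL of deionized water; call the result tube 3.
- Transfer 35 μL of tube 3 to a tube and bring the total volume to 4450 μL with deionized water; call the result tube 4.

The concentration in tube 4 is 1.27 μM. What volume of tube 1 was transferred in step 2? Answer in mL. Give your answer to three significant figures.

Step 1: 30-fold → factor 30
Step 2: v brought to 14.9 mL → factor = 14.9 mL/v
Step 3: 25 μL + 0.6 mL = 625 μL total → factor 625/25 = 25
Step 4: 35 μL brought to 4450 μL → factor 4450/35 = 127.14
Product of known-step factors = 95357
Overall factor = 2.50 M / (1.27 μM) = 1.9685 × 10^6
Step-2 factor = 1.9685 × 10^6 / 95357 = 20.643
v = 14.9 mL / 20.643 = 0.722 mL

0.722 mL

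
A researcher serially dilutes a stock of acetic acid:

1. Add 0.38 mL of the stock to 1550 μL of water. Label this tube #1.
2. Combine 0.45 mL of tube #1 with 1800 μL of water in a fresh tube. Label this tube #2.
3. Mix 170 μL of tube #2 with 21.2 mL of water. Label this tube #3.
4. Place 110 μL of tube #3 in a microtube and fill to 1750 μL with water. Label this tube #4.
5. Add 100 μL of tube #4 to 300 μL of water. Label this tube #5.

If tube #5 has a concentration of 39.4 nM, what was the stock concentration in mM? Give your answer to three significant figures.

Step 1: 0.38 mL + 1550 μL = 1.93 mL total → factor 1.93/0.38 = 5.0789
Step 2: 0.45 mL + 1800 μL = 2.25 mL total → factor 2.25/0.45 = 5
Step 3: 170 μL + 21.2 mL = 21370 μL total → factor 21370/170 = 125.71
Step 4: 110 μL brought to 1750 μL → factor 1750/110 = 15.909
Step 5: 100 μL + 300 μL = 400 μL total → factor 400/100 = 4
Overall dilution factor = 5.0789 × 5 × 125.71 × 15.909 × 4 = 2.0314 × 10^5
Stock = 39.4 nM × 2.0314 × 10^5 = 8.004 × 10^6 nM = 8.00 mM

8.00 mM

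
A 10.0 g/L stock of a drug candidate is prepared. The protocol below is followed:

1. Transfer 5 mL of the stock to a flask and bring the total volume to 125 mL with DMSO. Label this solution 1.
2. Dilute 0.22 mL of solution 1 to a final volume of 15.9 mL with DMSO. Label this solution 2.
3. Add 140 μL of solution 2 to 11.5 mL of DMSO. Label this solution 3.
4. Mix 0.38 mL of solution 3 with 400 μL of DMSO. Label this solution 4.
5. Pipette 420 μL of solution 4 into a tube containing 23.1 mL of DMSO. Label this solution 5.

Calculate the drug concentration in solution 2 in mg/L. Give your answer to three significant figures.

5.53 mg/L

Step 1: 5 mL brought to 125 mL → factor 125/5 = 25
Step 2: 0.22 mL brought to 15.9 mL → factor 15.9/0.22 = 72.273
Dilution factor through solution 2 = 25 × 72.273 = 1806.8
[solution 2] = 10.0 g/L / 1806.8 = 0.005535 g/L = 5.53 mg/L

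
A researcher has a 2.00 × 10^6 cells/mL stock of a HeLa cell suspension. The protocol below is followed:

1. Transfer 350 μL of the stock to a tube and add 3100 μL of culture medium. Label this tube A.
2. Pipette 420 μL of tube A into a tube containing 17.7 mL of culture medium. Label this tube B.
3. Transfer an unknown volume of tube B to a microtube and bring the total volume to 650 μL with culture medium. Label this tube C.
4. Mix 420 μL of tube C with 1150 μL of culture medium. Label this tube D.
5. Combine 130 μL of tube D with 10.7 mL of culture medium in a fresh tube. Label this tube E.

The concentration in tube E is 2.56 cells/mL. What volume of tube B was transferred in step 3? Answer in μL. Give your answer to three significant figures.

110 μL

Step 1: 350 μL + 3100 μL = 3450 μL total → factor 3450/350 = 9.8571
Step 2: 420 μL + 17.7 mL = 18120 μL total → factor 18120/420 = 43.143
Step 3: v brought to 650 μL → factor = 650 μL/v
Step 4: 420 μL + 1150 μL = 1570 μL total → factor 1570/420 = 3.7381
Step 5: 130 μL + 10.7 mL = 10830 μL total → factor 10830/130 = 83.308
Product of known-step factors = 1.3243 × 10^5
Overall factor = 2.00 × 10^6 cells/mL / (2.56 cells/mL) = 7.8125 × 10^5
Step-3 factor = 7.8125 × 10^5 / 1.3243 × 10^5 = 5.8992
v = 650 μL / 5.8992 = 110 μL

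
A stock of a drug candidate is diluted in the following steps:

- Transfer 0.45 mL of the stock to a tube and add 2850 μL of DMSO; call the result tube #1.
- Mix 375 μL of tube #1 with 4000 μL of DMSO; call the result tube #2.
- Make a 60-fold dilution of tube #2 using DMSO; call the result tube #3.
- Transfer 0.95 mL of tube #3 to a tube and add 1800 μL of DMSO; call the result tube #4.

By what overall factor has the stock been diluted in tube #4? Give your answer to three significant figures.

Step 1: 0.45 mL + 2850 μL = 3.3 mL total → factor 3.3/0.45 = 7.3333
Step 2: 375 μL + 4000 μL = 4375 μL total → factor 4375/375 = 11.667
Step 3: 60-fold → factor 60
Step 4: 0.95 mL + 1800 μL = 2.75 mL total → factor 2.75/0.95 = 2.8947
Overall dilution factor = 7.3333 × 11.667 × 60 × 2.8947 = 14860

1.49 × 10^4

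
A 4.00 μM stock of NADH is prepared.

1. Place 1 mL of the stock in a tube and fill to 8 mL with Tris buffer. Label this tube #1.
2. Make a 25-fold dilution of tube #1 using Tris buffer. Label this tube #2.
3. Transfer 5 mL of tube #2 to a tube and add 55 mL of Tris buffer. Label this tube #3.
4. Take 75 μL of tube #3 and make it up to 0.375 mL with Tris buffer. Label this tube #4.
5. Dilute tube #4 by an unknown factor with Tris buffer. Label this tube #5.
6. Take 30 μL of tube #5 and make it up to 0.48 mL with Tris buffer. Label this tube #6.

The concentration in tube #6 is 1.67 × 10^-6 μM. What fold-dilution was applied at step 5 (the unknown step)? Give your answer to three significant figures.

Step 1: 1 mL brought to 8 mL → factor 8/1 = 8
Step 2: 25-fold → factor 25
Step 3: 5 mL + 55 mL = 60 mL total → factor 60/5 = 12
Step 4: 75 μL brought to 0.375 mL → factor 375/75 = 5
Step 5: unknown factor x
Step 6: 30 μL brought to 0.48 mL → factor 480/30 = 16
Product of known-step factors = 1.92 × 10^5
Overall factor = 4.00 μM / (1.67 × 10^-6 μM) = 2.3952 × 10^6
x = 2.3952 × 10^6 / 1.92 × 10^5 = 12.5

12.5-fold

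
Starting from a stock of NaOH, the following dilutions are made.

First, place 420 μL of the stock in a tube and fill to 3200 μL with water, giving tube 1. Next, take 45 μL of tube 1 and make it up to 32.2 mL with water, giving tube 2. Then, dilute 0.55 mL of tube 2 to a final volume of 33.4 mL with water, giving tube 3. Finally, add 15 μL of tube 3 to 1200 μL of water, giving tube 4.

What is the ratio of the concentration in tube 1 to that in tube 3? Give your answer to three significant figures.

Step 1: 420 μL brought to 3200 μL → factor 3200/420 = 7.619
Step 2: 45 μL brought to 32.2 mL → factor 32200/45 = 715.56
Step 3: 0.55 mL brought to 33.4 mL → factor 33.4/0.55 = 60.727
Dilution factor to tube 1 = 7.619; to tube 3 = 3.3108 × 10^5
[tube 1]/[tube 3] = (factor to tube 3)/(factor to tube 1) = 3.3108 × 10^5/7.619 = 4.35 × 10^4

4.35 × 10^4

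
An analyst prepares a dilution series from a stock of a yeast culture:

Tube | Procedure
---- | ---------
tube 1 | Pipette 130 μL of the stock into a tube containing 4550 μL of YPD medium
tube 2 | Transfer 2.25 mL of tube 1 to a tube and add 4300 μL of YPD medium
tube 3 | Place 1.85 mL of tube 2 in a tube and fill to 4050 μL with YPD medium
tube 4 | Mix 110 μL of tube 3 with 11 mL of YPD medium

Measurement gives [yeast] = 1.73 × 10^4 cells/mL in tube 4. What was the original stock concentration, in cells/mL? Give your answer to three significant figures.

4.01 × 10^8 cells/mL

Step 1: 130 μL + 4550 μL = 4680 μL total → factor 4680/130 = 36
Step 2: 2.25 mL + 4300 μL = 6.55 mL total → factor 6.55/2.25 = 2.9111
Step 3: 1.85 mL brought to 4050 μL → factor 4.05/1.85 = 2.1892
Step 4: 110 μL + 11 mL = 11110 μL total → factor 11110/110 = 101
Overall dilution factor = 36 × 2.9111 × 2.1892 × 101 = 23172
Stock = 1.73 × 10^4 cells/mL × 23172 = 4.01 × 10^8 cells/mL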